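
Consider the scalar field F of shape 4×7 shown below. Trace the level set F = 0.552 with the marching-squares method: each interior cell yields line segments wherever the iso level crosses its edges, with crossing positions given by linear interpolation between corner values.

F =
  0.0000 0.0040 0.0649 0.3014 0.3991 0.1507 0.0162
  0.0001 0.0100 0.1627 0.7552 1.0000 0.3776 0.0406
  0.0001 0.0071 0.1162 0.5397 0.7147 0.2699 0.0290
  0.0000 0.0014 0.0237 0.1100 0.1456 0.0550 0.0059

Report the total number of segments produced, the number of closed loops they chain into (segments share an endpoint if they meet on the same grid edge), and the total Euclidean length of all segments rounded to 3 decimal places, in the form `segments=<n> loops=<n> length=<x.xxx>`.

segments=8 loops=1 length=6.235

cell (0,2): code 0100 → (0.552,3.000)–(1.000,2.657)
cell (0,3): code 1100 → (0.254,4.000)–(0.552,3.000)
cell (0,4): code 1000 → (1.000,4.720)–(0.254,4.000)
cell (1,2): code 0010 → (1.000,2.657)–(1.943,3.000)
cell (1,3): code 0111 → (1.943,3.000)–(2.000,3.070)
cell (1,4): code 1001 → (2.000,4.366)–(1.000,4.720)
cell (2,3): code 0010 → (2.000,3.070)–(2.286,4.000)
cell (2,4): code 0001 → (2.286,4.000)–(2.000,4.366)
total: 8 segments, chained into 1 closed loop(s), length Σ = 6.235367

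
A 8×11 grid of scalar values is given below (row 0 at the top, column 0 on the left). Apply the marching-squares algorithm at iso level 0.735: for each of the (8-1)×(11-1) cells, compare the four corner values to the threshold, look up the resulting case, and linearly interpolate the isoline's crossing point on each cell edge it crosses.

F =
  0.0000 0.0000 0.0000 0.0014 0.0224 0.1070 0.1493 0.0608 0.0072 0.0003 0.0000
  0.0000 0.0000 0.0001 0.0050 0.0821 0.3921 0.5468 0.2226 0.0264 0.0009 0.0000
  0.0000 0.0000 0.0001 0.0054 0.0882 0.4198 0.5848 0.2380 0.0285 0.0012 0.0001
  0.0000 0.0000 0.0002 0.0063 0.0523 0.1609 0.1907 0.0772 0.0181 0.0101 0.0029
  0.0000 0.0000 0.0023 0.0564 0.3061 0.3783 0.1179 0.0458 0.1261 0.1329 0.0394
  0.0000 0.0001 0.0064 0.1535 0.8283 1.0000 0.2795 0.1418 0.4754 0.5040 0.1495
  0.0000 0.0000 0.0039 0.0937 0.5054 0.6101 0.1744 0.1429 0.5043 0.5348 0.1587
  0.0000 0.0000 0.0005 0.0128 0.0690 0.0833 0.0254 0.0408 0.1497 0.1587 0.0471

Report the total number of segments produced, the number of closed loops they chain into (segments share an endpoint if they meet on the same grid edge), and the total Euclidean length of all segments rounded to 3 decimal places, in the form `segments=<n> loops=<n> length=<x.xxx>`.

segments=6 loops=1 length=3.986

cell (4,3): code 0100 → (4.821,4.000)–(5.000,3.862)
cell (4,4): code 1100 → (4.574,5.000)–(4.821,4.000)
cell (4,5): code 1000 → (5.000,5.368)–(4.574,5.000)
cell (5,3): code 0010 → (5.000,3.862)–(5.289,4.000)
cell (5,4): code 0011 → (5.289,4.000)–(5.680,5.000)
cell (5,5): code 0001 → (5.680,5.000)–(5.000,5.368)
total: 6 segments, chained into 1 closed loop(s), length Σ = 3.985847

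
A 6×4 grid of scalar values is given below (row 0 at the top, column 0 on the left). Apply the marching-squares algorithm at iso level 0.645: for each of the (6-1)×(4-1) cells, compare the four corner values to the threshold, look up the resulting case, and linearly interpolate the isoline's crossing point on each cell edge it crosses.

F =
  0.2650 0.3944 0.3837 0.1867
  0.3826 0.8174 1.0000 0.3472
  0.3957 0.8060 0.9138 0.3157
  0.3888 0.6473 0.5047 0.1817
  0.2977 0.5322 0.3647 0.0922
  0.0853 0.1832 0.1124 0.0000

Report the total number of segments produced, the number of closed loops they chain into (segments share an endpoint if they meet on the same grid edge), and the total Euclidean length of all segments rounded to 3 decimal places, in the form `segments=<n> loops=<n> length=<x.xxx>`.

segments=10 loops=1 length=7.336

cell (0,0): code 0100 → (0.592,1.000)–(1.000,0.603)
cell (0,1): code 1100 → (0.424,2.000)–(0.592,1.000)
cell (0,2): code 1000 → (1.000,2.544)–(0.424,2.000)
cell (1,0): code 0110 → (1.000,0.603)–(2.000,0.608)
cell (1,2): code 1001 → (2.000,2.449)–(1.000,2.544)
cell (2,0): code 0110 → (2.000,0.608)–(3.000,0.991)
cell (2,1): code 1011 → (3.000,1.016)–(2.657,2.000)
cell (2,2): code 0001 → (2.657,2.000)–(2.000,2.449)
cell (3,0): code 0010 → (3.000,0.991)–(3.020,1.000)
cell (3,1): code 0001 → (3.020,1.000)–(3.000,1.016)
total: 10 segments, chained into 1 closed loop(s), length Σ = 7.335873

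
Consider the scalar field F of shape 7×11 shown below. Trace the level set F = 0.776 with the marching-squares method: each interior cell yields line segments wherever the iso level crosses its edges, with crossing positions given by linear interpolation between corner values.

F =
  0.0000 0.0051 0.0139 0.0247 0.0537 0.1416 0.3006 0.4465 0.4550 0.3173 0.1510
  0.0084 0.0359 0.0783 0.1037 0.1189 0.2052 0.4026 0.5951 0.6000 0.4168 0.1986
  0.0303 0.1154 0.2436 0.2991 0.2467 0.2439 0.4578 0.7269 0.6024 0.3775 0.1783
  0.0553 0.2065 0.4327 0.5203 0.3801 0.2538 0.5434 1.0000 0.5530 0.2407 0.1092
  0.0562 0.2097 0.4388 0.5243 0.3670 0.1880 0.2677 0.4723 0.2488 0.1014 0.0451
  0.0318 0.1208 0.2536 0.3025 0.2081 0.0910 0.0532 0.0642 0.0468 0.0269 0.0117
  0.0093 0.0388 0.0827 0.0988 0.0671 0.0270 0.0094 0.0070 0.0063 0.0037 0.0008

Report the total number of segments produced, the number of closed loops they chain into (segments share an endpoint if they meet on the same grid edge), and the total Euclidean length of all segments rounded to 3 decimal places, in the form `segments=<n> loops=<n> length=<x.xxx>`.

segments=4 loops=1 length=3.222

cell (2,6): code 0100 → (2.180,7.000)–(3.000,6.509)
cell (2,7): code 1000 → (3.000,7.501)–(2.180,7.000)
cell (3,6): code 0010 → (3.000,6.509)–(3.424,7.000)
cell (3,7): code 0001 → (3.424,7.000)–(3.000,7.501)
total: 4 segments, chained into 1 closed loop(s), length Σ = 3.222385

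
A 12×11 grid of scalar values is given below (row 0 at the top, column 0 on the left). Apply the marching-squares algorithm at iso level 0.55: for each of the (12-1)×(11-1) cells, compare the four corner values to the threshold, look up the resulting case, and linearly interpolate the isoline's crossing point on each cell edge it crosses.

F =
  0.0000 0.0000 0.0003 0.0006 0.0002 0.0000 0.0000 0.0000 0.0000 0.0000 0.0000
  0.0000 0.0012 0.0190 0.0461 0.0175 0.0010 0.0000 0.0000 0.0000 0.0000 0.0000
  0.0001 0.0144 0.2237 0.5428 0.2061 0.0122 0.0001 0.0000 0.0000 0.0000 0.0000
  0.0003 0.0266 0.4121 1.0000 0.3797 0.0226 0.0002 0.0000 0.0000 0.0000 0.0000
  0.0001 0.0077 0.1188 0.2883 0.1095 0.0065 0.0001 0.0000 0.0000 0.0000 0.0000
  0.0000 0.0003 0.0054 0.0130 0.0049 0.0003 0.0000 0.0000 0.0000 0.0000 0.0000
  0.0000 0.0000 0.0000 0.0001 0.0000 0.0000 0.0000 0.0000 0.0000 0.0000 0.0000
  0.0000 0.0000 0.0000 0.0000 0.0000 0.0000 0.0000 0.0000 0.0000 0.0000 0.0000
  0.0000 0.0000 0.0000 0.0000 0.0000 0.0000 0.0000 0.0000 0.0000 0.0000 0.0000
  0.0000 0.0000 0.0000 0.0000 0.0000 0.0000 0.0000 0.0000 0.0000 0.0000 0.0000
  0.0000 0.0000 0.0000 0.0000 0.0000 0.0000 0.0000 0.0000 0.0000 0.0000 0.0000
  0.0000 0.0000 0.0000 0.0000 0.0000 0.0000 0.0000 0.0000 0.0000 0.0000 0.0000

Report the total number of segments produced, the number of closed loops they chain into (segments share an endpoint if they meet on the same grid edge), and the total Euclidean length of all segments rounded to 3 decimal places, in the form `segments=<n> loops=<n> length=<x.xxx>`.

cell (2,2): code 0100 → (2.016,3.000)–(3.000,2.235)
cell (2,3): code 1000 → (3.000,3.725)–(2.016,3.000)
cell (3,2): code 0010 → (3.000,2.235)–(3.632,3.000)
cell (3,3): code 0001 → (3.632,3.000)–(3.000,3.725)
total: 4 segments, chained into 1 closed loop(s), length Σ = 4.424714

segments=4 loops=1 length=4.425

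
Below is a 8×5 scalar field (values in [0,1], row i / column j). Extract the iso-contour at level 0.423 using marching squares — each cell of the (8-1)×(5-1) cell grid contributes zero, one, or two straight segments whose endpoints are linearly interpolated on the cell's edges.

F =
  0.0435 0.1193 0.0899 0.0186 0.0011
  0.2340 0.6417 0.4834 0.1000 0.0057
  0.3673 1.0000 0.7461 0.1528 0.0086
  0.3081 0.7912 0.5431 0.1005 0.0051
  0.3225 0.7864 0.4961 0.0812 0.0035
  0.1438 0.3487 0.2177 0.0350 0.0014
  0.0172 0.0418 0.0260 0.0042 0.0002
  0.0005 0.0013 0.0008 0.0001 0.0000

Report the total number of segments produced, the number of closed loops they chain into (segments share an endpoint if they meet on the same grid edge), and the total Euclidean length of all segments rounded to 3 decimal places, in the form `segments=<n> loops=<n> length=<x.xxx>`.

segments=12 loops=1 length=10.736

cell (0,0): code 0100 → (0.581,1.000)–(1.000,0.464)
cell (0,1): code 1100 → (0.847,2.000)–(0.581,1.000)
cell (0,2): code 1000 → (1.000,2.158)–(0.847,2.000)
cell (1,0): code 0110 → (1.000,0.464)–(2.000,0.088)
cell (1,2): code 1001 → (2.000,2.545)–(1.000,2.158)
cell (2,0): code 0110 → (2.000,0.088)–(3.000,0.238)
cell (2,2): code 1001 → (3.000,2.271)–(2.000,2.545)
cell (3,0): code 0110 → (3.000,0.238)–(4.000,0.217)
cell (3,2): code 1001 → (4.000,2.176)–(3.000,2.271)
cell (4,0): code 0010 → (4.000,0.217)–(4.830,1.000)
cell (4,1): code 0011 → (4.830,1.000)–(4.263,2.000)
cell (4,2): code 0001 → (4.263,2.000)–(4.000,2.176)
total: 12 segments, chained into 1 closed loop(s), length Σ = 10.735568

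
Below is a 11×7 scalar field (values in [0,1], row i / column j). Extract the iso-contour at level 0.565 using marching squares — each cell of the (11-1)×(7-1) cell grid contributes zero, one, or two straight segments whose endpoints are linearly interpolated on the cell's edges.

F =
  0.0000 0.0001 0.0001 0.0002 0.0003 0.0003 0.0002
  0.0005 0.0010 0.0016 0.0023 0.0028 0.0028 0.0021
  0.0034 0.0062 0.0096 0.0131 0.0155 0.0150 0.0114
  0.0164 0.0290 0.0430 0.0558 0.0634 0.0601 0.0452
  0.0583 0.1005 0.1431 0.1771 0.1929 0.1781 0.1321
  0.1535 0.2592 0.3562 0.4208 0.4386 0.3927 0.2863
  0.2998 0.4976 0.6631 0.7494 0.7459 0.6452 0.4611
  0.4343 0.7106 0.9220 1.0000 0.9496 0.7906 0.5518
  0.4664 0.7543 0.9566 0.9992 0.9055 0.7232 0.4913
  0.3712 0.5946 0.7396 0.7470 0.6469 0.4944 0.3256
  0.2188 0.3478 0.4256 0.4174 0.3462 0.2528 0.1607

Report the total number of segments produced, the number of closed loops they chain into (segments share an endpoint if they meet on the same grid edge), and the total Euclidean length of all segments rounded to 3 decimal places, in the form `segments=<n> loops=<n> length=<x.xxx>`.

cell (5,1): code 0100 → (5.680,2.000)–(6.000,1.407)
cell (5,2): code 1100 → (5.439,3.000)–(5.680,2.000)
cell (5,3): code 1100 → (5.411,4.000)–(5.439,3.000)
cell (5,4): code 1100 → (5.682,5.000)–(5.411,4.000)
cell (5,5): code 1000 → (6.000,5.436)–(5.682,5.000)
cell (6,0): code 0100 → (6.316,1.000)–(7.000,0.473)
cell (6,1): code 1110 → (6.000,1.407)–(6.316,1.000)
cell (6,5): code 1001 → (7.000,5.945)–(6.000,5.436)
cell (7,0): code 0110 → (7.000,0.473)–(8.000,0.342)
cell (7,5): code 1001 → (8.000,5.682)–(7.000,5.945)
cell (8,0): code 0110 → (8.000,0.342)–(9.000,0.868)
cell (8,4): code 1011 → (9.000,4.537)–(8.691,5.000)
cell (8,5): code 0001 → (8.691,5.000)–(8.000,5.682)
cell (9,0): code 0010 → (9.000,0.868)–(9.120,1.000)
cell (9,1): code 0011 → (9.120,1.000)–(9.556,2.000)
cell (9,2): code 0011 → (9.556,2.000)–(9.552,3.000)
cell (9,3): code 0011 → (9.552,3.000)–(9.272,4.000)
cell (9,4): code 0001 → (9.272,4.000)–(9.000,4.537)
total: 18 segments, chained into 1 closed loop(s), length Σ = 15.388526

segments=18 loops=1 length=15.389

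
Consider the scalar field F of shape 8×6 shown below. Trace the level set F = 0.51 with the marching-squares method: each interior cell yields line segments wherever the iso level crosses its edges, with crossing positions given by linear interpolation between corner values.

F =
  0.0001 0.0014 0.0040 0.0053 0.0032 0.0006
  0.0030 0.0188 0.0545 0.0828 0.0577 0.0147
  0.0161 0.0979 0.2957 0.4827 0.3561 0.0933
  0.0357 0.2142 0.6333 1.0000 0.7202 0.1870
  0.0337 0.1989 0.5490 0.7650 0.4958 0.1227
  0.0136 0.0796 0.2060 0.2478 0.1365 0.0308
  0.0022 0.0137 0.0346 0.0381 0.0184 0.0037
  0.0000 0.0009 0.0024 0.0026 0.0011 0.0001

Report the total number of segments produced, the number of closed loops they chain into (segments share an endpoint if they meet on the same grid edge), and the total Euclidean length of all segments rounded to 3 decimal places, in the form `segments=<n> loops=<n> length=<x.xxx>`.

segments=10 loops=1 length=7.803

cell (2,1): code 0100 → (2.635,2.000)–(3.000,1.706)
cell (2,2): code 1100 → (2.053,3.000)–(2.635,2.000)
cell (2,3): code 1100 → (2.423,4.000)–(2.053,3.000)
cell (2,4): code 1000 → (3.000,4.394)–(2.423,4.000)
cell (3,1): code 0110 → (3.000,1.706)–(4.000,1.889)
cell (3,3): code 1011 → (4.000,3.947)–(3.937,4.000)
cell (3,4): code 0001 → (3.937,4.000)–(3.000,4.394)
cell (4,1): code 0010 → (4.000,1.889)–(4.114,2.000)
cell (4,2): code 0011 → (4.114,2.000)–(4.493,3.000)
cell (4,3): code 0001 → (4.493,3.000)–(4.000,3.947)
total: 10 segments, chained into 1 closed loop(s), length Σ = 7.803153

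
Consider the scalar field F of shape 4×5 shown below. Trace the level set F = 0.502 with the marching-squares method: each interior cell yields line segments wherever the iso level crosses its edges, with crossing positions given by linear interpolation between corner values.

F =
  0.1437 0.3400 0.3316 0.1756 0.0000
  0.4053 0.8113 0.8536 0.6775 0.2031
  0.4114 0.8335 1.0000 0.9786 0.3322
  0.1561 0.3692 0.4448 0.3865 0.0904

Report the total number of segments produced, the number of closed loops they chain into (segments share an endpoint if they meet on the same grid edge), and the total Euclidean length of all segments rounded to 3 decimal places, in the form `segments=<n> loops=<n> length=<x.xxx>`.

cell (0,0): code 0100 → (0.344,1.000)–(1.000,0.238)
cell (0,1): code 1100 → (0.326,2.000)–(0.344,1.000)
cell (0,2): code 1100 → (0.650,3.000)–(0.326,2.000)
cell (0,3): code 1000 → (1.000,3.370)–(0.650,3.000)
cell (1,0): code 0110 → (1.000,0.238)–(2.000,0.215)
cell (1,3): code 1001 → (2.000,3.737)–(1.000,3.370)
cell (2,0): code 0010 → (2.000,0.215)–(2.714,1.000)
cell (2,1): code 0011 → (2.714,1.000)–(2.897,2.000)
cell (2,2): code 0011 → (2.897,2.000)–(2.805,3.000)
cell (2,3): code 0001 → (2.805,3.000)–(2.000,3.737)
total: 10 segments, chained into 1 closed loop(s), length Σ = 9.805285

segments=10 loops=1 length=9.805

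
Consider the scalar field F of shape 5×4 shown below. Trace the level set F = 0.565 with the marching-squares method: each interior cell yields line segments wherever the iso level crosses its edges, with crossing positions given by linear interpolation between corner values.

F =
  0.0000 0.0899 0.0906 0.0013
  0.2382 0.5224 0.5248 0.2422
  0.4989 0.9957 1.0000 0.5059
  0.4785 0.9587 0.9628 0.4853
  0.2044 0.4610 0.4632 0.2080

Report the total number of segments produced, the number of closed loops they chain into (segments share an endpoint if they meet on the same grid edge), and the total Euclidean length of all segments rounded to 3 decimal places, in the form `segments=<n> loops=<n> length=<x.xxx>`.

segments=8 loops=1 length=8.821

cell (1,0): code 0100 → (1.090,1.000)–(2.000,0.133)
cell (1,1): code 1100 → (1.085,2.000)–(1.090,1.000)
cell (1,2): code 1000 → (2.000,2.880)–(1.085,2.000)
cell (2,0): code 0110 → (2.000,0.133)–(3.000,0.180)
cell (2,2): code 1001 → (3.000,2.833)–(2.000,2.880)
cell (3,0): code 0010 → (3.000,0.180)–(3.791,1.000)
cell (3,1): code 0011 → (3.791,1.000)–(3.796,2.000)
cell (3,2): code 0001 → (3.796,2.000)–(3.000,2.833)
total: 8 segments, chained into 1 closed loop(s), length Σ = 8.820836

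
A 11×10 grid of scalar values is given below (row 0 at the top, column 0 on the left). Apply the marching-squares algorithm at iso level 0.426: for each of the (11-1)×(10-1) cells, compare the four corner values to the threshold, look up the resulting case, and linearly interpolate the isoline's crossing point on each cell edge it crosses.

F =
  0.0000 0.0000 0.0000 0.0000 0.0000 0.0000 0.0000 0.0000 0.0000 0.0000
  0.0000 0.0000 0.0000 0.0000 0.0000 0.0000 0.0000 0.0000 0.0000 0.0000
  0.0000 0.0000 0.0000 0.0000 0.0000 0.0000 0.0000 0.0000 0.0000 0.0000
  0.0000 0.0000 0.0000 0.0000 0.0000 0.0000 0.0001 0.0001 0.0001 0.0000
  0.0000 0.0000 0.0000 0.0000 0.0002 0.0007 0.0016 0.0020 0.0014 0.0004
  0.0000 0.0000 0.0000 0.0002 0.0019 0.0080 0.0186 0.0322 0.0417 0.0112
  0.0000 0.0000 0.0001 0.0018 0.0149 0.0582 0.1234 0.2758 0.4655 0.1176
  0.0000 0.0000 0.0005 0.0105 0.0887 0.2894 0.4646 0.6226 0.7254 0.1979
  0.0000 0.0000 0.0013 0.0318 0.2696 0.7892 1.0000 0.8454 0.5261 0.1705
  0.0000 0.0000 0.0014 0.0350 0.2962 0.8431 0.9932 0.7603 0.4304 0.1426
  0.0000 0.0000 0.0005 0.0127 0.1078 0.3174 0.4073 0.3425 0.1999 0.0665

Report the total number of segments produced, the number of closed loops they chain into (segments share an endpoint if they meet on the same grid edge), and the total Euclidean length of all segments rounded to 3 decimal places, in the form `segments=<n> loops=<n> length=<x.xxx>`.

segments=16 loops=1 length=13.056

cell (5,7): code 0100 → (5.907,8.000)–(6.000,7.792)
cell (5,8): code 1000 → (6.000,8.114)–(5.907,8.000)
cell (6,5): code 0100 → (6.887,6.000)–(7.000,5.780)
cell (6,6): code 1100 → (6.433,7.000)–(6.887,6.000)
cell (6,7): code 1110 → (6.000,7.792)–(6.433,7.000)
cell (6,8): code 1001 → (7.000,8.568)–(6.000,8.114)
cell (7,4): code 0100 → (7.273,5.000)–(8.000,4.301)
cell (7,5): code 1110 → (7.000,5.780)–(7.273,5.000)
cell (7,8): code 1001 → (8.000,8.281)–(7.000,8.568)
cell (8,4): code 0110 → (8.000,4.301)–(9.000,4.237)
cell (8,8): code 1001 → (9.000,8.015)–(8.000,8.281)
cell (9,4): code 0010 → (9.000,4.237)–(9.793,5.000)
cell (9,5): code 0011 → (9.793,5.000)–(9.968,6.000)
cell (9,6): code 0011 → (9.968,6.000)–(9.800,7.000)
cell (9,7): code 0011 → (9.800,7.000)–(9.019,8.000)
cell (9,8): code 0001 → (9.019,8.000)–(9.000,8.015)
total: 16 segments, chained into 1 closed loop(s), length Σ = 13.056048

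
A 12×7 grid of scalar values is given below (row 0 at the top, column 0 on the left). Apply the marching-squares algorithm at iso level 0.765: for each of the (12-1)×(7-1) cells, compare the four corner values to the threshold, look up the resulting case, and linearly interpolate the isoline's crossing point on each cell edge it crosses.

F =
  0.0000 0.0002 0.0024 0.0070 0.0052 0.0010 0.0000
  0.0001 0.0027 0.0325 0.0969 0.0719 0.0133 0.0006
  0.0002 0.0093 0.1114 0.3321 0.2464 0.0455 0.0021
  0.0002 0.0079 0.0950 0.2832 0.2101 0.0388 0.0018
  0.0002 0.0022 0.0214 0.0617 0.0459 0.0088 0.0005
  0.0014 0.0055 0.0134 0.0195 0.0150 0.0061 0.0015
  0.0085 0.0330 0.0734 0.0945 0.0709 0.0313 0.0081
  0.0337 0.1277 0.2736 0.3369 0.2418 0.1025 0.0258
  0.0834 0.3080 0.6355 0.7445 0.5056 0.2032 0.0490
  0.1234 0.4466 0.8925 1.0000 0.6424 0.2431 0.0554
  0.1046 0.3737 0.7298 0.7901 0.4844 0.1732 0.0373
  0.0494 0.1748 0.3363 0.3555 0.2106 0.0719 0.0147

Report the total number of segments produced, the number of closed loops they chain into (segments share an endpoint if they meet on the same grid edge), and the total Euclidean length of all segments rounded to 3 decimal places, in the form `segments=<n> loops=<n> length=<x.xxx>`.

cell (8,1): code 0100 → (8.504,2.000)–(9.000,1.714)
cell (8,2): code 1100 → (8.080,3.000)–(8.504,2.000)
cell (8,3): code 1000 → (9.000,3.657)–(8.080,3.000)
cell (9,1): code 0010 → (9.000,1.714)–(9.784,2.000)
cell (9,2): code 0111 → (9.784,2.000)–(10.000,2.584)
cell (9,3): code 1001 → (10.000,3.082)–(9.000,3.657)
cell (10,2): code 0010 → (10.000,2.584)–(10.058,3.000)
cell (10,3): code 0001 → (10.058,3.000)–(10.000,3.082)
total: 8 segments, chained into 1 closed loop(s), length Σ = 5.919978

segments=8 loops=1 length=5.920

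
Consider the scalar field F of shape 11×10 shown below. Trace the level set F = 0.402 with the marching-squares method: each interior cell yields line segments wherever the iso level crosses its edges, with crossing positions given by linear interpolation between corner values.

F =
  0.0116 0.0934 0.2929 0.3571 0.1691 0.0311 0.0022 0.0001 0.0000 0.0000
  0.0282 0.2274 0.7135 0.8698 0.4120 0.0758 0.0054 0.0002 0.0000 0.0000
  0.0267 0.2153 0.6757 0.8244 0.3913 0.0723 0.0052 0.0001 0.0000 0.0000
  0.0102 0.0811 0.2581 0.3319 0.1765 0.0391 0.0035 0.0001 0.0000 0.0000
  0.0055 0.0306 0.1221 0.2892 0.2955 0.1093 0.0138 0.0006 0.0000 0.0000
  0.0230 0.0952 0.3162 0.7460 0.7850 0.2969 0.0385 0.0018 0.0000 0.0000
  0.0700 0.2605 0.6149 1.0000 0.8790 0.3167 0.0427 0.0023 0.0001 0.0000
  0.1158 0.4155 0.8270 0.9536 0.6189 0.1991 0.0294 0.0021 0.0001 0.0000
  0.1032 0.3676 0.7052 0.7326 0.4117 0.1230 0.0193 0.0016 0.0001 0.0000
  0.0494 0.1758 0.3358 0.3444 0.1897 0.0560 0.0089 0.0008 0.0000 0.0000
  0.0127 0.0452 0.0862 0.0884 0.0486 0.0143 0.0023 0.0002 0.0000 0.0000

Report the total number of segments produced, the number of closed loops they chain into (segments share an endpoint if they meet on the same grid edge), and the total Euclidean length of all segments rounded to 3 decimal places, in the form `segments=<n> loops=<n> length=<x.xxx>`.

cell (0,1): code 0100 → (0.259,2.000)–(1.000,1.359)
cell (0,2): code 1100 → (0.088,3.000)–(0.259,2.000)
cell (0,3): code 1100 → (0.959,4.000)–(0.088,3.000)
cell (0,4): code 1000 → (1.000,4.030)–(0.959,4.000)
cell (1,1): code 0110 → (1.000,1.359)–(2.000,1.406)
cell (1,3): code 1011 → (2.000,3.975)–(1.483,4.000)
cell (1,4): code 0001 → (1.483,4.000)–(1.000,4.030)
cell (2,1): code 0010 → (2.000,1.406)–(2.655,2.000)
cell (2,2): code 0011 → (2.655,2.000)–(2.858,3.000)
cell (2,3): code 0001 → (2.858,3.000)–(2.000,3.975)
cell (4,2): code 0100 → (4.247,3.000)–(5.000,2.200)
cell (4,3): code 1100 → (4.218,4.000)–(4.247,3.000)
cell (4,4): code 1000 → (5.000,4.785)–(4.218,4.000)
cell (5,1): code 0100 → (5.287,2.000)–(6.000,1.399)
cell (5,2): code 1110 → (5.000,2.200)–(5.287,2.000)
cell (5,4): code 1001 → (6.000,4.848)–(5.000,4.785)
cell (6,0): code 0100 → (6.913,1.000)–(7.000,0.955)
cell (6,1): code 1110 → (6.000,1.399)–(6.913,1.000)
cell (6,4): code 1001 → (7.000,4.517)–(6.000,4.848)
cell (7,0): code 0010 → (7.000,0.955)–(7.282,1.000)
cell (7,1): code 0111 → (7.282,1.000)–(8.000,1.102)
cell (7,4): code 1001 → (8.000,4.034)–(7.000,4.517)
cell (8,1): code 0010 → (8.000,1.102)–(8.821,2.000)
cell (8,2): code 0011 → (8.821,2.000)–(8.852,3.000)
cell (8,3): code 0011 → (8.852,3.000)–(8.044,4.000)
cell (8,4): code 0001 → (8.044,4.000)–(8.000,4.034)
total: 26 segments, chained into 2 closed loop(s), length Σ = 21.896229

segments=26 loops=2 length=21.896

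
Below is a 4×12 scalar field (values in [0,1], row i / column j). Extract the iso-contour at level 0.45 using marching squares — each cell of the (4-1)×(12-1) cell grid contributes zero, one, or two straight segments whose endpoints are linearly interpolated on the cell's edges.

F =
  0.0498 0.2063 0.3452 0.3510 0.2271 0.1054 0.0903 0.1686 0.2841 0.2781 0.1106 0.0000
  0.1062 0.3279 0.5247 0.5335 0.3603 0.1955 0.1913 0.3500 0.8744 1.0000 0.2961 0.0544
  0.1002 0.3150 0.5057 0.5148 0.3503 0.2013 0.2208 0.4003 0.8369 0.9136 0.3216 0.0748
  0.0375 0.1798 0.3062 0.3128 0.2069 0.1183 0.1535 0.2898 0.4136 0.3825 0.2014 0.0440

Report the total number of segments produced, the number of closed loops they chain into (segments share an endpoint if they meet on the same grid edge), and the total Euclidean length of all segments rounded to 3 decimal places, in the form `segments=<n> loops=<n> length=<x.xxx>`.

cell (0,1): code 0100 → (0.584,2.000)–(1.000,1.620)
cell (0,2): code 1100 → (0.542,3.000)–(0.584,2.000)
cell (0,3): code 1000 → (1.000,3.482)–(0.542,3.000)
cell (0,7): code 0100 → (0.281,8.000)–(1.000,7.191)
cell (0,8): code 1100 → (0.238,9.000)–(0.281,8.000)
cell (0,9): code 1000 → (1.000,9.781)–(0.238,9.000)
cell (1,1): code 0110 → (1.000,1.620)–(2.000,1.708)
cell (1,3): code 1001 → (2.000,3.394)–(1.000,3.482)
cell (1,7): code 0110 → (1.000,7.191)–(2.000,7.114)
cell (1,9): code 1001 → (2.000,9.783)–(1.000,9.781)
cell (2,1): code 0010 → (2.000,1.708)–(2.279,2.000)
cell (2,2): code 0011 → (2.279,2.000)–(2.321,3.000)
cell (2,3): code 0001 → (2.321,3.000)–(2.000,3.394)
cell (2,7): code 0010 → (2.000,7.114)–(2.914,8.000)
cell (2,8): code 0011 → (2.914,8.000)–(2.873,9.000)
cell (2,9): code 0001 → (2.873,9.000)–(2.000,9.783)
total: 16 segments, chained into 2 closed loop(s), length Σ = 14.773742

segments=16 loops=2 length=14.774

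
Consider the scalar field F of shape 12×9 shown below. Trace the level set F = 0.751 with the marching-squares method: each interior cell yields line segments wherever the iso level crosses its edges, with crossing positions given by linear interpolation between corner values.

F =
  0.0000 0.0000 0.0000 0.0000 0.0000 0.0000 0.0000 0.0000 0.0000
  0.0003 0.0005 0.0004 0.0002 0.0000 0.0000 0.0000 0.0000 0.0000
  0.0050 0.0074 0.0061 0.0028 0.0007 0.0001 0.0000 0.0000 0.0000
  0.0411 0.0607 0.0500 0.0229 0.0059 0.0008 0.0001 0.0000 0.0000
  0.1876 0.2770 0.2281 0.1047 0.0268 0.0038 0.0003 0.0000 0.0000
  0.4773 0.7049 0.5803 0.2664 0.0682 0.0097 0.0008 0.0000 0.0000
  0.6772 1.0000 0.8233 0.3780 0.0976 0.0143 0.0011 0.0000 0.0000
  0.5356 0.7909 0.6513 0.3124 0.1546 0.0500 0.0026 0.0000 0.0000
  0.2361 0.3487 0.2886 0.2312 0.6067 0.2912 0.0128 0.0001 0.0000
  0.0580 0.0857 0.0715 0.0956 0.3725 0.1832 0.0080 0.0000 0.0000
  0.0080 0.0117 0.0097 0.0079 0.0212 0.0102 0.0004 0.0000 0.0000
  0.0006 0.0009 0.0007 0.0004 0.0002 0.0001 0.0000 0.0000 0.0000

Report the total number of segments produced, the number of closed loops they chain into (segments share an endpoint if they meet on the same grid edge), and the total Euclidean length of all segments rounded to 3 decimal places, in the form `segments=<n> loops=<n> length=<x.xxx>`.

cell (5,0): code 0100 → (5.156,1.000)–(6.000,0.229)
cell (5,1): code 1100 → (5.702,2.000)–(5.156,1.000)
cell (5,2): code 1000 → (6.000,2.162)–(5.702,2.000)
cell (6,0): code 0110 → (6.000,0.229)–(7.000,0.844)
cell (6,1): code 1011 → (7.000,1.286)–(6.420,2.000)
cell (6,2): code 0001 → (6.420,2.000)–(6.000,2.162)
cell (7,0): code 0010 → (7.000,0.844)–(7.090,1.000)
cell (7,1): code 0001 → (7.090,1.000)–(7.000,1.286)
total: 8 segments, chained into 1 closed loop(s), length Σ = 5.646290

segments=8 loops=1 length=5.646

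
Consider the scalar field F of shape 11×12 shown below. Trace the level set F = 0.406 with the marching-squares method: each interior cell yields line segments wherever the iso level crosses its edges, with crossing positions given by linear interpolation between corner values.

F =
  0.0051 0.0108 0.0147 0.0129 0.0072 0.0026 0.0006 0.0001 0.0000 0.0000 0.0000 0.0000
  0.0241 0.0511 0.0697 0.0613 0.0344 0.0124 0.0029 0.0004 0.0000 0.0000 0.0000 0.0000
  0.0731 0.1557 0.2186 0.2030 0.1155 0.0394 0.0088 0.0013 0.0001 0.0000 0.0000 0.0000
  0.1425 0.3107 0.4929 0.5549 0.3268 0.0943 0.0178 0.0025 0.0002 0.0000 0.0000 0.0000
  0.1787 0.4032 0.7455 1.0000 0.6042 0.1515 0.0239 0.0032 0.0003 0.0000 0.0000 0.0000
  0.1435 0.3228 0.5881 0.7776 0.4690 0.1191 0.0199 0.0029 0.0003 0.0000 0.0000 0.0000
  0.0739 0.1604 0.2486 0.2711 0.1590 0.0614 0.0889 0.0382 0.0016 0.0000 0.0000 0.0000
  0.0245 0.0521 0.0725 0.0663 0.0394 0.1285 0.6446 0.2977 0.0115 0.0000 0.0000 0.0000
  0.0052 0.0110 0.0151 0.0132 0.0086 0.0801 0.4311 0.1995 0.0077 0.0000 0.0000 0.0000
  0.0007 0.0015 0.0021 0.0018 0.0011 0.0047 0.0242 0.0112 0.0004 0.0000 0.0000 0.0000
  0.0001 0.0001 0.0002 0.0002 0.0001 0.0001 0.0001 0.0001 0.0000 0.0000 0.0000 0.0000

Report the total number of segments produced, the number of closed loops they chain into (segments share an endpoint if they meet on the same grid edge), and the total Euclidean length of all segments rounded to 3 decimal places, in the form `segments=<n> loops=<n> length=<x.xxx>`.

cell (2,1): code 0100 → (2.683,2.000)–(3.000,1.523)
cell (2,2): code 1100 → (2.577,3.000)–(2.683,2.000)
cell (2,3): code 1000 → (3.000,3.653)–(2.577,3.000)
cell (3,1): code 0110 → (3.000,1.523)–(4.000,1.008)
cell (3,3): code 1101 → (3.286,4.000)–(3.000,3.653)
cell (3,4): code 1000 → (4.000,4.438)–(3.286,4.000)
cell (4,1): code 0110 → (4.000,1.008)–(5.000,1.314)
cell (4,4): code 1001 → (5.000,4.180)–(4.000,4.438)
cell (5,1): code 0010 → (5.000,1.314)–(5.536,2.000)
cell (5,2): code 0011 → (5.536,2.000)–(5.734,3.000)
cell (5,3): code 0011 → (5.734,3.000)–(5.203,4.000)
cell (5,4): code 0001 → (5.203,4.000)–(5.000,4.180)
cell (6,5): code 0100 → (6.571,6.000)–(7.000,5.538)
cell (6,6): code 1000 → (7.000,6.688)–(6.571,6.000)
cell (7,5): code 0110 → (7.000,5.538)–(8.000,5.928)
cell (7,6): code 1001 → (8.000,6.108)–(7.000,6.688)
cell (8,5): code 0010 → (8.000,5.928)–(8.062,6.000)
cell (8,6): code 0001 → (8.062,6.000)–(8.000,6.108)
total: 18 segments, chained into 2 closed loop(s), length Σ = 14.030859

segments=18 loops=2 length=14.031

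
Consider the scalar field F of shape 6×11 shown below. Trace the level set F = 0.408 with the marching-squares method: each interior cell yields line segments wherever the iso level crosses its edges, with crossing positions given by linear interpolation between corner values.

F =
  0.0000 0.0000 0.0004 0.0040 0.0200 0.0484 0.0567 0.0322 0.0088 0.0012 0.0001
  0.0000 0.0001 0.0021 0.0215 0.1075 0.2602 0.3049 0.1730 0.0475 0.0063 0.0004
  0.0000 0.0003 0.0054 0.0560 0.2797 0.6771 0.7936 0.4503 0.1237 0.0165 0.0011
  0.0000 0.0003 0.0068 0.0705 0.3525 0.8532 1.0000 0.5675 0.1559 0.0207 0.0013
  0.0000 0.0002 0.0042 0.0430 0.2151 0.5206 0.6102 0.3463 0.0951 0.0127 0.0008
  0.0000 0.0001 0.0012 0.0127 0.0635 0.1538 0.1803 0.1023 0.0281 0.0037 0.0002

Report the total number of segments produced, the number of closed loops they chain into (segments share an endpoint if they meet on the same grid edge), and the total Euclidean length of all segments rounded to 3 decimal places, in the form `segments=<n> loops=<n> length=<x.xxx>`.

cell (1,4): code 0100 → (1.355,5.000)–(2.000,4.323)
cell (1,5): code 1100 → (1.211,6.000)–(1.355,5.000)
cell (1,6): code 1100 → (1.847,7.000)–(1.211,6.000)
cell (1,7): code 1000 → (2.000,7.130)–(1.847,7.000)
cell (2,4): code 0110 → (2.000,4.323)–(3.000,4.111)
cell (2,7): code 1001 → (3.000,7.388)–(2.000,7.130)
cell (3,4): code 0110 → (3.000,4.111)–(4.000,4.631)
cell (3,6): code 1011 → (4.000,6.766)–(3.721,7.000)
cell (3,7): code 0001 → (3.721,7.000)–(3.000,7.388)
cell (4,4): code 0010 → (4.000,4.631)–(4.307,5.000)
cell (4,5): code 0011 → (4.307,5.000)–(4.470,6.000)
cell (4,6): code 0001 → (4.470,6.000)–(4.000,6.766)
total: 12 segments, chained into 1 closed loop(s), length Σ = 10.088135

segments=12 loops=1 length=10.088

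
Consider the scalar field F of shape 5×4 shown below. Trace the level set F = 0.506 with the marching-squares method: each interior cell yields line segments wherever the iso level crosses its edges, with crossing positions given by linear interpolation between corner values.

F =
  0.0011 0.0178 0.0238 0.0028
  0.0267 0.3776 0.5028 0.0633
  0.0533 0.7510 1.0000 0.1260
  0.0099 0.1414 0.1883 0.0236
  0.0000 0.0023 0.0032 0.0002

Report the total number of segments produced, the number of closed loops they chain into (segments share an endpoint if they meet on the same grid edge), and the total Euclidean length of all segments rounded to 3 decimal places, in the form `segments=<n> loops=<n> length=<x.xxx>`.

segments=6 loops=1 length=5.328

cell (1,0): code 0100 → (1.344,1.000)–(2.000,0.649)
cell (1,1): code 1100 → (1.006,2.000)–(1.344,1.000)
cell (1,2): code 1000 → (2.000,2.565)–(1.006,2.000)
cell (2,0): code 0010 → (2.000,0.649)–(2.402,1.000)
cell (2,1): code 0011 → (2.402,1.000)–(2.609,2.000)
cell (2,2): code 0001 → (2.609,2.000)–(2.000,2.565)
total: 6 segments, chained into 1 closed loop(s), length Σ = 5.328087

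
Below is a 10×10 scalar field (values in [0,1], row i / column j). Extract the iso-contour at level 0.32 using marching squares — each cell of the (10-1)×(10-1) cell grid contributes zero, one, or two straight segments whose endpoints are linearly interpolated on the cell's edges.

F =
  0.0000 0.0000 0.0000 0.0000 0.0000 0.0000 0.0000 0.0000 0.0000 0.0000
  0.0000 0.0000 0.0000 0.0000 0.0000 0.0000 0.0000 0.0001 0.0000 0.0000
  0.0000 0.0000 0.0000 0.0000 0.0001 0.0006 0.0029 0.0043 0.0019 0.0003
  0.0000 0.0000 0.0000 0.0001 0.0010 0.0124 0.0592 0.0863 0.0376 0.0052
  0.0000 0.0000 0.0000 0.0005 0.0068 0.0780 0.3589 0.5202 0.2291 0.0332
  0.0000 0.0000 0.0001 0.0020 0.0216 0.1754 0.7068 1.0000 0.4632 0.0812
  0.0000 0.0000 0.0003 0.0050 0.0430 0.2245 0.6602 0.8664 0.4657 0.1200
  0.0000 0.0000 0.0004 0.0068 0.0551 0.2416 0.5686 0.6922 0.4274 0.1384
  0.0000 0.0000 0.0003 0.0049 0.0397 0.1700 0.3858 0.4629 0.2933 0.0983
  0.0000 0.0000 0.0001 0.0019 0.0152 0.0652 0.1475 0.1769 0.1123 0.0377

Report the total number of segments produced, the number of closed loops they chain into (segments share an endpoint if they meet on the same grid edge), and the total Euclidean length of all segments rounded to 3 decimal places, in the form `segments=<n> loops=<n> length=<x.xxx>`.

cell (3,5): code 0100 → (3.870,6.000)–(4.000,5.862)
cell (3,6): code 1100 → (3.539,7.000)–(3.870,6.000)
cell (3,7): code 1000 → (4.000,7.688)–(3.539,7.000)
cell (4,5): code 0110 → (4.000,5.862)–(5.000,5.272)
cell (4,7): code 1101 → (4.388,8.000)–(4.000,7.688)
cell (4,8): code 1000 → (5.000,8.375)–(4.388,8.000)
cell (5,5): code 0110 → (5.000,5.272)–(6.000,5.219)
cell (5,8): code 1001 → (6.000,8.421)–(5.000,8.375)
cell (6,5): code 0110 → (6.000,5.219)–(7.000,5.240)
cell (6,8): code 1001 → (7.000,8.372)–(6.000,8.421)
cell (7,5): code 0110 → (7.000,5.240)–(8.000,5.695)
cell (7,7): code 1011 → (8.000,7.843)–(7.801,8.000)
cell (7,8): code 0001 → (7.801,8.000)–(7.000,8.372)
cell (8,5): code 0010 → (8.000,5.695)–(8.276,6.000)
cell (8,6): code 0011 → (8.276,6.000)–(8.500,7.000)
cell (8,7): code 0001 → (8.500,7.000)–(8.000,7.843)
total: 16 segments, chained into 1 closed loop(s), length Σ = 13.103081

segments=16 loops=1 length=13.103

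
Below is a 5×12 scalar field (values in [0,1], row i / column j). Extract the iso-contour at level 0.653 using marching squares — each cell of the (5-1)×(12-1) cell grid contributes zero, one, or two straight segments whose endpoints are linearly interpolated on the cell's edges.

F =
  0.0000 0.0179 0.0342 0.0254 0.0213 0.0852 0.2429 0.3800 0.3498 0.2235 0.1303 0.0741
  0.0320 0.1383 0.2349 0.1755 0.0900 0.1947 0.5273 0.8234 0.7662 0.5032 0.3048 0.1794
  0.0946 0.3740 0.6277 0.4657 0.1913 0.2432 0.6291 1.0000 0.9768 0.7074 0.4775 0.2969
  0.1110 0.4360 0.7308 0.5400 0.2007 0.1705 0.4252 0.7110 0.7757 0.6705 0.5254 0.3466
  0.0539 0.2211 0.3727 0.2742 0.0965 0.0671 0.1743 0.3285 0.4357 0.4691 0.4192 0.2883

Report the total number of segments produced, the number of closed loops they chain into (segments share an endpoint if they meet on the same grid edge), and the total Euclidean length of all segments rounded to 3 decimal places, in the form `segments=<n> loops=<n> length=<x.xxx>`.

cell (0,6): code 0100 → (0.616,7.000)–(1.000,6.425)
cell (0,7): code 1100 → (0.728,8.000)–(0.616,7.000)
cell (0,8): code 1000 → (1.000,8.430)–(0.728,8.000)
cell (1,6): code 0110 → (1.000,6.425)–(2.000,6.064)
cell (1,8): code 1101 → (1.734,9.000)–(1.000,8.430)
cell (1,9): code 1000 → (2.000,9.237)–(1.734,9.000)
cell (2,1): code 0100 → (2.245,2.000)–(3.000,1.736)
cell (2,2): code 1000 → (3.000,2.408)–(2.245,2.000)
cell (2,6): code 0110 → (2.000,6.064)–(3.000,6.797)
cell (2,9): code 1001 → (3.000,9.121)–(2.000,9.237)
cell (3,1): code 0010 → (3.000,1.736)–(3.217,2.000)
cell (3,2): code 0001 → (3.217,2.000)–(3.000,2.408)
cell (3,6): code 0010 → (3.000,6.797)–(3.152,7.000)
cell (3,7): code 0011 → (3.152,7.000)–(3.361,8.000)
cell (3,8): code 0011 → (3.361,8.000)–(3.087,9.000)
cell (3,9): code 0001 → (3.087,9.000)–(3.000,9.121)
total: 16 segments, chained into 2 closed loop(s), length Σ = 11.723175

segments=16 loops=2 length=11.723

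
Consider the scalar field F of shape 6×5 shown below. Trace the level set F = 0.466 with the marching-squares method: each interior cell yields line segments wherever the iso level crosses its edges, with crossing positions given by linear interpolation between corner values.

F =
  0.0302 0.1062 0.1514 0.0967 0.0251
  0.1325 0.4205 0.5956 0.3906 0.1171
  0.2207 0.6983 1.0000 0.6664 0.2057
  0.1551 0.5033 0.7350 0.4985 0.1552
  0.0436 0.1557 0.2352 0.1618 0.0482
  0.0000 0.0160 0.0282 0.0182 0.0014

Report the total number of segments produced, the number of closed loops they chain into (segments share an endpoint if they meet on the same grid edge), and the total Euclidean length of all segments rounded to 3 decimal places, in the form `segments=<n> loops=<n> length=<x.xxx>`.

segments=12 loops=1 length=8.666

cell (0,1): code 0100 → (0.708,2.000)–(1.000,1.260)
cell (0,2): code 1000 → (1.000,2.632)–(0.708,2.000)
cell (1,0): code 0100 → (1.164,1.000)–(2.000,0.514)
cell (1,1): code 1110 → (1.000,1.260)–(1.164,1.000)
cell (1,2): code 1101 → (1.273,3.000)–(1.000,2.632)
cell (1,3): code 1000 → (2.000,3.435)–(1.273,3.000)
cell (2,0): code 0110 → (2.000,0.514)–(3.000,0.893)
cell (2,3): code 1001 → (3.000,3.095)–(2.000,3.435)
cell (3,0): code 0010 → (3.000,0.893)–(3.107,1.000)
cell (3,1): code 0011 → (3.107,1.000)–(3.538,2.000)
cell (3,2): code 0011 → (3.538,2.000)–(3.097,3.000)
cell (3,3): code 0001 → (3.097,3.000)–(3.000,3.095)
total: 12 segments, chained into 1 closed loop(s), length Σ = 8.666289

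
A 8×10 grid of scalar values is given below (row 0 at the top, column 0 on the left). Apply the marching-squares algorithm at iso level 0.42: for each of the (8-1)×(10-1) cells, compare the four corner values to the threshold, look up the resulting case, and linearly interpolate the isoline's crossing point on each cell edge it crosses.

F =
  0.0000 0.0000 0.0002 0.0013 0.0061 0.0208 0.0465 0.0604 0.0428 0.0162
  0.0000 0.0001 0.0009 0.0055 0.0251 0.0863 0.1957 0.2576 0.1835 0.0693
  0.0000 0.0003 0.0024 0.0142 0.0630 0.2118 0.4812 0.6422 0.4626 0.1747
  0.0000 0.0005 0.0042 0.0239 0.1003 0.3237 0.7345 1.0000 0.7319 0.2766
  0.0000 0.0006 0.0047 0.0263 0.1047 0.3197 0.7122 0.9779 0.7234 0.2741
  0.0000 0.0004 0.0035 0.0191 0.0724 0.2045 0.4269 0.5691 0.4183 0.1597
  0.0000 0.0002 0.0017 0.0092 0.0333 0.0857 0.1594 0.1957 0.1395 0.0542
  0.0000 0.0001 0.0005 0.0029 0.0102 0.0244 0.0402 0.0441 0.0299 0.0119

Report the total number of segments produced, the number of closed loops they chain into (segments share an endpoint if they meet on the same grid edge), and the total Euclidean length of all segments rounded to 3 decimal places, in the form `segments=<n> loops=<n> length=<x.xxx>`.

cell (1,5): code 0100 → (1.786,6.000)–(2.000,5.773)
cell (1,6): code 1100 → (1.422,7.000)–(1.786,6.000)
cell (1,7): code 1100 → (1.847,8.000)–(1.422,7.000)
cell (1,8): code 1000 → (2.000,8.148)–(1.847,8.000)
cell (2,5): code 0110 → (2.000,5.773)–(3.000,5.234)
cell (2,8): code 1001 → (3.000,8.685)–(2.000,8.148)
cell (3,5): code 0110 → (3.000,5.234)–(4.000,5.256)
cell (3,8): code 1001 → (4.000,8.675)–(3.000,8.685)
cell (4,5): code 0110 → (4.000,5.256)–(5.000,5.969)
cell (4,7): code 1011 → (5.000,7.989)–(4.994,8.000)
cell (4,8): code 0001 → (4.994,8.000)–(4.000,8.675)
cell (5,5): code 0010 → (5.000,5.969)–(5.026,6.000)
cell (5,6): code 0011 → (5.026,6.000)–(5.399,7.000)
cell (5,7): code 0001 → (5.399,7.000)–(5.000,7.989)
total: 14 segments, chained into 1 closed loop(s), length Σ = 11.563764

segments=14 loops=1 length=11.564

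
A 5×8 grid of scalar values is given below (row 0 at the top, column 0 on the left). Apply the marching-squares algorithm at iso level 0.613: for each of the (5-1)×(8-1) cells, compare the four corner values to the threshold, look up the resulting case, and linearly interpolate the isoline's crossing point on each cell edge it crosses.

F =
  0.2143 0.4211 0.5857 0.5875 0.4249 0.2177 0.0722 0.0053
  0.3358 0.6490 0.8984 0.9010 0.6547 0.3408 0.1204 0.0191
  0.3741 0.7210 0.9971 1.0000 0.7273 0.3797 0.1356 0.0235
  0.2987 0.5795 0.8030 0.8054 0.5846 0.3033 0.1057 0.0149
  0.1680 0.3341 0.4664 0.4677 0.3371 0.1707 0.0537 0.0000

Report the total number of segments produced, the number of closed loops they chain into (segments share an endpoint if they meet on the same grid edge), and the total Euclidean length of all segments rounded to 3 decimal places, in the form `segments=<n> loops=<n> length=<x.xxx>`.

cell (0,0): code 0100 → (0.842,1.000)–(1.000,0.885)
cell (0,1): code 1100 → (0.087,2.000)–(0.842,1.000)
cell (0,2): code 1100 → (0.081,3.000)–(0.087,2.000)
cell (0,3): code 1100 → (0.819,4.000)–(0.081,3.000)
cell (0,4): code 1000 → (1.000,4.133)–(0.819,4.000)
cell (1,0): code 0110 → (1.000,0.885)–(2.000,0.689)
cell (1,4): code 1001 → (2.000,4.329)–(1.000,4.133)
cell (2,0): code 0010 → (2.000,0.689)–(2.763,1.000)
cell (2,1): code 0111 → (2.763,1.000)–(3.000,1.150)
cell (2,3): code 1011 → (3.000,3.871)–(2.801,4.000)
cell (2,4): code 0001 → (2.801,4.000)–(2.000,4.329)
cell (3,1): code 0010 → (3.000,1.150)–(3.564,2.000)
cell (3,2): code 0011 → (3.564,2.000)–(3.570,3.000)
cell (3,3): code 0001 → (3.570,3.000)–(3.000,3.871)
total: 14 segments, chained into 1 closed loop(s), length Σ = 11.222491

segments=14 loops=1 length=11.222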